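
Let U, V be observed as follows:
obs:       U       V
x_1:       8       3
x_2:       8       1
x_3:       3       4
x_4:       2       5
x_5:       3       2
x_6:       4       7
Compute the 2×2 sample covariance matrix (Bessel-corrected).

Step 1 — column means:
  mean(U) = (8 + 8 + 3 + 2 + 3 + 4) / 6 = 28/6 = 4.6667
  mean(V) = (3 + 1 + 4 + 5 + 2 + 7) / 6 = 22/6 = 3.6667

Step 2 — sample covariance S[i,j] = (1/(n-1)) · Σ_k (x_{k,i} - mean_i) · (x_{k,j} - mean_j), with n-1 = 5.
  S[U,U] = ((3.3333)·(3.3333) + (3.3333)·(3.3333) + (-1.6667)·(-1.6667) + (-2.6667)·(-2.6667) + (-1.6667)·(-1.6667) + (-0.6667)·(-0.6667)) / 5 = 35.3333/5 = 7.0667
  S[U,V] = ((3.3333)·(-0.6667) + (3.3333)·(-2.6667) + (-1.6667)·(0.3333) + (-2.6667)·(1.3333) + (-1.6667)·(-1.6667) + (-0.6667)·(3.3333)) / 5 = -14.6667/5 = -2.9333
  S[V,V] = ((-0.6667)·(-0.6667) + (-2.6667)·(-2.6667) + (0.3333)·(0.3333) + (1.3333)·(1.3333) + (-1.6667)·(-1.6667) + (3.3333)·(3.3333)) / 5 = 23.3333/5 = 4.6667

S is symmetric (S[j,i] = S[i,j]). Assembling:

S = [[7.0667, -2.9333],
 [-2.9333, 4.6667]]


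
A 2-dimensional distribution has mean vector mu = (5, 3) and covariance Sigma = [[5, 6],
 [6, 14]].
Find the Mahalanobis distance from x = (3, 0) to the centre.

Step 1 — centre the observation: (x - mu) = (-2, -3).

Step 2 — invert Sigma. det(Sigma) = 5·14 - (6)² = 34.
  Sigma^{-1} = (1/det) · [[d, -b], [-b, a]] = [[0.4118, -0.1765],
 [-0.1765, 0.1471]].

Step 3 — form the quadratic (x - mu)^T · Sigma^{-1} · (x - mu):
  Sigma^{-1} · (x - mu) = (-0.2941, -0.0882).
  (x - mu)^T · [Sigma^{-1} · (x - mu)] = (-2)·(-0.2941) + (-3)·(-0.0882) = 0.8529.

Step 4 — take square root: d = √(0.8529) ≈ 0.9235.

d(x, mu) = √(0.8529) ≈ 0.9235


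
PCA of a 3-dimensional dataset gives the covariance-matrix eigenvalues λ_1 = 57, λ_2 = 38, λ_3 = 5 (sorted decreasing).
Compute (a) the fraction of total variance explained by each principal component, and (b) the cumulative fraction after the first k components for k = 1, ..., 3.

Step 1 — total variance = trace(Sigma) = Σ λ_i = 57 + 38 + 5 = 100.

Step 2 — fraction explained by component i = λ_i / Σ λ:
  PC1: 57/100 = 0.57
  PC2: 38/100 = 0.38
  PC3: 5/100 = 0.05

Step 3 — cumulative fraction after k components = (λ_1 + ... + λ_k) / Σ λ:
  k = 1: 57/100 = 0.57
  k = 2: (57 + 38)/100 = 95/100 = 0.95
  k = 3: (57 + 38 + 5)/100 = 100/100 = 1

Summary (fraction, with percent):

explained: PC1 0.57 (57%), PC2 0.38 (38%), PC3 0.05 (5%);  cumulative: 0.57, 0.95, 1


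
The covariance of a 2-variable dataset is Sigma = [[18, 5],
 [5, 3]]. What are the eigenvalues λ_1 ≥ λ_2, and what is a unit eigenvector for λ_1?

Step 1 — characteristic polynomial of 2×2 Sigma:
  det(Sigma - λI) = λ² - trace · λ + det = 0.
  trace = 18 + 3 = 21, det = 18·3 - (5)² = 29.
Step 2 — discriminant:
  Δ = trace² - 4·det = 441 - 116 = 325.
Step 3 — eigenvalues:
  λ = (trace ± √Δ)/2 = (21 ± 18.0278)/2,
  λ_1 = 19.5139,  λ_2 = 1.4861.

Step 4 — unit eigenvector for λ_1: solve (Sigma - λ_1 I)v = 0. First row:
  (18 - 19.5139)·v_x + (5)·v_y = 0, i.e. (-1.5139)·v_x + (5)·v_y = 0,
  so v ∝ (b, λ_1 - a) = (5, 1.5139) = u.
  ||u|| = √((5)² + (1.5139)²) = √(27.2918) ≈ 5.2242,
  v_1 = u/||u|| ≈ (0.9571, 0.2898) (||v_1|| = 1).

λ_1 = 19.5139,  λ_2 = 1.4861;  v_1 ≈ (0.9571, 0.2898)


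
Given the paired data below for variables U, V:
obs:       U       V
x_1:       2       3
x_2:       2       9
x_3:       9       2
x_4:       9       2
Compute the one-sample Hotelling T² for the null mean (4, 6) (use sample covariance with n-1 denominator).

Step 1 — sample mean vector:
  mean(U) = (2 + 2 + 9 + 9) / 4 = 22/4 = 5.5
  mean(V) = (3 + 9 + 2 + 2) / 4 = 16/4 = 4
  x̄ = (5.5, 4),  deviation x̄ - mu_0 = (5.5, 4) - (4, 6) = (1.5, -2).

Step 2 — sample covariance matrix, S[i,j] = (1/(n-1)) · Σ_k (x_{k,i} - mean_i) · (x_{k,j} - mean_j), divisor n-1 = 3:
  S[U,U] = ((-3.5)·(-3.5) + (-3.5)·(-3.5) + (3.5)·(3.5) + (3.5)·(3.5)) / 3 = 49/3 = 16.3333
  S[U,V] = ((-3.5)·(-1) + (-3.5)·(5) + (3.5)·(-2) + (3.5)·(-2)) / 3 = -28/3 = -9.3333
  S[V,V] = ((-1)·(-1) + (5)·(5) + (-2)·(-2) + (-2)·(-2)) / 3 = 34/3 = 11.3333
  S = [[16.3333, -9.3333],
 [-9.3333, 11.3333]].

Step 3 — invert S. det(S) = 16.3333·11.3333 - (-9.3333)² = 98.
  S^{-1} = (1/det) · [[d, -b], [-b, a]] = [[0.1156, 0.0952],
 [0.0952, 0.1667]].

Step 4 — quadratic form (x̄ - mu_0)^T · S^{-1} · (x̄ - mu_0):
  S^{-1} · (x̄ - mu_0) = (-0.017, -0.1905),
  (x̄ - mu_0)^T · [...] = (1.5)·(-0.017) + (-2)·(-0.1905) = 0.3554.

Step 5 — scale by n: T² = 4 · 0.3554 = 1.4218.

T² ≈ 1.4218


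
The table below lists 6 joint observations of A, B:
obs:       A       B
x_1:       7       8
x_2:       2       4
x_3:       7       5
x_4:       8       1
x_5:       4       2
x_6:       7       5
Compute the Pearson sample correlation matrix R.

Step 1 — column means:
  mean(A) = (7 + 2 + 7 + 8 + 4 + 7) / 6 = 35/6 = 5.8333
  mean(B) = (8 + 4 + 5 + 1 + 2 + 5) / 6 = 25/6 = 4.1667

Step 2 — sample variances and covariances s[i,j] = (1/(n-1)) · Σ_k (x_{k,i} - mean_i) · (x_{k,j} - mean_j), with n-1 = 5:
  s[A,A] = ((1.1667)·(1.1667) + (-3.8333)·(-3.8333) + (1.1667)·(1.1667) + (2.1667)·(2.1667) + (-1.8333)·(-1.8333) + (1.1667)·(1.1667)) / 5 = 26.8333/5 = 5.3667
  s[A,B] = ((1.1667)·(3.8333) + (-3.8333)·(-0.1667) + (1.1667)·(0.8333) + (2.1667)·(-3.1667) + (-1.8333)·(-2.1667) + (1.1667)·(0.8333)) / 5 = 4.1667/5 = 0.8333
  s[B,B] = ((3.8333)·(3.8333) + (-0.1667)·(-0.1667) + (0.8333)·(0.8333) + (-3.1667)·(-3.1667) + (-2.1667)·(-2.1667) + (0.8333)·(0.8333)) / 5 = 30.8333/5 = 6.1667
  Sample standard deviations s_i = √(s[i,i]):
  s(A) = √(5.3667) = 2.3166
  s(B) = √(6.1667) = 2.4833

Step 3 — r_{ij} = s_{ij} / (s_i · s_j):
  r[A,A] = 1 (diagonal).
  r[A,B] = 0.8333 / (2.3166 · 2.4833) = 0.8333 / 5.7528 = 0.1449
  r[B,B] = 1 (diagonal).

R is symmetric with unit diagonal. Assembling:

R = [[1, 0.1449],
 [0.1449, 1]]


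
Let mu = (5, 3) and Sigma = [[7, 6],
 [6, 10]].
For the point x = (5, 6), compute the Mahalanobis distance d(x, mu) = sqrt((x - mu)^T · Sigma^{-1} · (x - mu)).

Step 1 — centre the observation: (x - mu) = (0, 3).

Step 2 — invert Sigma. det(Sigma) = 7·10 - (6)² = 34.
  Sigma^{-1} = (1/det) · [[d, -b], [-b, a]] = [[0.2941, -0.1765],
 [-0.1765, 0.2059]].

Step 3 — form the quadratic (x - mu)^T · Sigma^{-1} · (x - mu):
  Sigma^{-1} · (x - mu) = (-0.5294, 0.6176).
  (x - mu)^T · [Sigma^{-1} · (x - mu)] = (0)·(-0.5294) + (3)·(0.6176) = 1.8529.

Step 4 — take square root: d = √(1.8529) ≈ 1.3612.

d(x, mu) = √(1.8529) ≈ 1.3612


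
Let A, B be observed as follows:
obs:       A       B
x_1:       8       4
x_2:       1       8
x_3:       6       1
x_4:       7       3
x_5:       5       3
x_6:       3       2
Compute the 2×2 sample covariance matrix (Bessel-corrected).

Step 1 — column means:
  mean(A) = (8 + 1 + 6 + 7 + 5 + 3) / 6 = 30/6 = 5
  mean(B) = (4 + 8 + 1 + 3 + 3 + 2) / 6 = 21/6 = 3.5

Step 2 — sample covariance S[i,j] = (1/(n-1)) · Σ_k (x_{k,i} - mean_i) · (x_{k,j} - mean_j), with n-1 = 5.
  S[A,A] = ((3)·(3) + (-4)·(-4) + (1)·(1) + (2)·(2) + (0)·(0) + (-2)·(-2)) / 5 = 34/5 = 6.8
  S[A,B] = ((3)·(0.5) + (-4)·(4.5) + (1)·(-2.5) + (2)·(-0.5) + (0)·(-0.5) + (-2)·(-1.5)) / 5 = -17/5 = -3.4
  S[B,B] = ((0.5)·(0.5) + (4.5)·(4.5) + (-2.5)·(-2.5) + (-0.5)·(-0.5) + (-0.5)·(-0.5) + (-1.5)·(-1.5)) / 5 = 29.5/5 = 5.9

S is symmetric (S[j,i] = S[i,j]). Assembling:

S = [[6.8, -3.4],
 [-3.4, 5.9]]


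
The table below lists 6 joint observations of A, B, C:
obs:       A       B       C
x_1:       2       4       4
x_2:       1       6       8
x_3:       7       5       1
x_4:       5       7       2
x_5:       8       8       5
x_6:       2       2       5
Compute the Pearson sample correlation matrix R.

Step 1 — column means:
  mean(A) = (2 + 1 + 7 + 5 + 8 + 2) / 6 = 25/6 = 4.1667
  mean(B) = (4 + 6 + 5 + 7 + 8 + 2) / 6 = 32/6 = 5.3333
  mean(C) = (4 + 8 + 1 + 2 + 5 + 5) / 6 = 25/6 = 4.1667

Step 2 — sample variances and covariances s[i,j] = (1/(n-1)) · Σ_k (x_{k,i} - mean_i) · (x_{k,j} - mean_j), with n-1 = 5:
  s[A,A] = ((-2.1667)·(-2.1667) + (-3.1667)·(-3.1667) + (2.8333)·(2.8333) + (0.8333)·(0.8333) + (3.8333)·(3.8333) + (-2.1667)·(-2.1667)) / 5 = 42.8333/5 = 8.5667
  s[A,B] = ((-2.1667)·(-1.3333) + (-3.1667)·(0.6667) + (2.8333)·(-0.3333) + (0.8333)·(1.6667) + (3.8333)·(2.6667) + (-2.1667)·(-3.3333)) / 5 = 18.6667/5 = 3.7333
  s[A,C] = ((-2.1667)·(-0.1667) + (-3.1667)·(3.8333) + (2.8333)·(-3.1667) + (0.8333)·(-2.1667) + (3.8333)·(0.8333) + (-2.1667)·(0.8333)) / 5 = -21.1667/5 = -4.2333
  s[B,B] = ((-1.3333)·(-1.3333) + (0.6667)·(0.6667) + (-0.3333)·(-0.3333) + (1.6667)·(1.6667) + (2.6667)·(2.6667) + (-3.3333)·(-3.3333)) / 5 = 23.3333/5 = 4.6667
  s[B,C] = ((-1.3333)·(-0.1667) + (0.6667)·(3.8333) + (-0.3333)·(-3.1667) + (1.6667)·(-2.1667) + (2.6667)·(0.8333) + (-3.3333)·(0.8333)) / 5 = -0.3333/5 = -0.0667
  s[C,C] = ((-0.1667)·(-0.1667) + (3.8333)·(3.8333) + (-3.1667)·(-3.1667) + (-2.1667)·(-2.1667) + (0.8333)·(0.8333) + (0.8333)·(0.8333)) / 5 = 30.8333/5 = 6.1667
  Sample standard deviations s_i = √(s[i,i]):
  s(A) = √(8.5667) = 2.9269
  s(B) = √(4.6667) = 2.1602
  s(C) = √(6.1667) = 2.4833

Step 3 — r_{ij} = s_{ij} / (s_i · s_j):
  r[A,A] = 1 (diagonal).
  r[A,B] = 3.7333 / (2.9269 · 2.1602) = 3.7333 / 6.3228 = 0.5905
  r[A,C] = -4.2333 / (2.9269 · 2.4833) = -4.2333 / 7.2683 = -0.5824
  r[B,B] = 1 (diagonal).
  r[B,C] = -0.0667 / (2.1602 · 2.4833) = -0.0667 / 5.3645 = -0.0124
  r[C,C] = 1 (diagonal).

R is symmetric with unit diagonal. Assembling:

R = [[1, 0.5905, -0.5824],
 [0.5905, 1, -0.0124],
 [-0.5824, -0.0124, 1]]


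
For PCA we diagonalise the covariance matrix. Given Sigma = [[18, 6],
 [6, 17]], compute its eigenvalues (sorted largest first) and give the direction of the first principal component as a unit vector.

Step 1 — characteristic polynomial of 2×2 Sigma:
  det(Sigma - λI) = λ² - trace · λ + det = 0.
  trace = 18 + 17 = 35, det = 18·17 - (6)² = 270.
Step 2 — discriminant:
  Δ = trace² - 4·det = 1225 - 1080 = 145.
Step 3 — eigenvalues:
  λ = (trace ± √Δ)/2 = (35 ± 12.0416)/2,
  λ_1 = 23.5208,  λ_2 = 11.4792.

Step 4 — unit eigenvector for λ_1: solve (Sigma - λ_1 I)v = 0. First row:
  (18 - 23.5208)·v_x + (6)·v_y = 0, i.e. (-5.5208)·v_x + (6)·v_y = 0,
  so v ∝ (b, λ_1 - a) = (6, 5.5208) = u.
  ||u|| = √((6)² + (5.5208)²) = √(66.4792) ≈ 8.1535,
  v_1 = u/||u|| ≈ (0.7359, 0.6771) (||v_1|| = 1).

λ_1 = 23.5208,  λ_2 = 11.4792;  v_1 ≈ (0.7359, 0.6771)


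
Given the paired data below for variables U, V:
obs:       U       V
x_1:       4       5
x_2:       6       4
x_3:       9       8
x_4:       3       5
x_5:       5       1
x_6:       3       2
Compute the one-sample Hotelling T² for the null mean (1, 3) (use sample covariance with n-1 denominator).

Step 1 — sample mean vector:
  mean(U) = (4 + 6 + 9 + 3 + 5 + 3) / 6 = 30/6 = 5
  mean(V) = (5 + 4 + 8 + 5 + 1 + 2) / 6 = 25/6 = 4.1667
  x̄ = (5, 4.1667),  deviation x̄ - mu_0 = (5, 4.1667) - (1, 3) = (4, 1.1667).

Step 2 — sample covariance matrix, S[i,j] = (1/(n-1)) · Σ_k (x_{k,i} - mean_i) · (x_{k,j} - mean_j), divisor n-1 = 5:
  S[U,U] = ((-1)·(-1) + (1)·(1) + (4)·(4) + (-2)·(-2) + (0)·(0) + (-2)·(-2)) / 5 = 26/5 = 5.2
  S[U,V] = ((-1)·(0.8333) + (1)·(-0.1667) + (4)·(3.8333) + (-2)·(0.8333) + (0)·(-3.1667) + (-2)·(-2.1667)) / 5 = 17/5 = 3.4
  S[V,V] = ((0.8333)·(0.8333) + (-0.1667)·(-0.1667) + (3.8333)·(3.8333) + (0.8333)·(0.8333) + (-3.1667)·(-3.1667) + (-2.1667)·(-2.1667)) / 5 = 30.8333/5 = 6.1667
  S = [[5.2, 3.4],
 [3.4, 6.1667]].

Step 3 — invert S. det(S) = 5.2·6.1667 - (3.4)² = 20.5067.
  S^{-1} = (1/det) · [[d, -b], [-b, a]] = [[0.3007, -0.1658],
 [-0.1658, 0.2536]].

Step 4 — quadratic form (x̄ - mu_0)^T · S^{-1} · (x̄ - mu_0):
  S^{-1} · (x̄ - mu_0) = (1.0094, -0.3674),
  (x̄ - mu_0)^T · [...] = (4)·(1.0094) + (1.1667)·(-0.3674) = 3.6091.

Step 5 — scale by n: T² = 6 · 3.6091 = 21.6547.

T² ≈ 21.6547


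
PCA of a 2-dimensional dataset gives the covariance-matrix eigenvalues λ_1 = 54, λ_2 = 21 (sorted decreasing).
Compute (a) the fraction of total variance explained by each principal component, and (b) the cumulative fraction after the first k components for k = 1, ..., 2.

Step 1 — total variance = trace(Sigma) = Σ λ_i = 54 + 21 = 75.

Step 2 — fraction explained by component i = λ_i / Σ λ:
  PC1: 54/75 = 0.72
  PC2: 21/75 = 0.28

Step 3 — cumulative fraction after k components = (λ_1 + ... + λ_k) / Σ λ:
  k = 1: 54/75 = 0.72
  k = 2: (54 + 21)/75 = 75/75 = 1

Summary (fraction, with percent):

explained: PC1 0.72 (72%), PC2 0.28 (28%);  cumulative: 0.72, 1


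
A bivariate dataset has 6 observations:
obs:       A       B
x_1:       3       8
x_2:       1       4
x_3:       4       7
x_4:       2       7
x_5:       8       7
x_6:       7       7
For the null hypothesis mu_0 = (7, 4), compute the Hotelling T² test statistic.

Step 1 — sample mean vector:
  mean(A) = (3 + 1 + 4 + 2 + 8 + 7) / 6 = 25/6 = 4.1667
  mean(B) = (8 + 4 + 7 + 7 + 7 + 7) / 6 = 40/6 = 6.6667
  x̄ = (4.1667, 6.6667),  deviation x̄ - mu_0 = (4.1667, 6.6667) - (7, 4) = (-2.8333, 2.6667).

Step 2 — sample covariance matrix, S[i,j] = (1/(n-1)) · Σ_k (x_{k,i} - mean_i) · (x_{k,j} - mean_j), divisor n-1 = 5:
  S[A,A] = ((-1.1667)·(-1.1667) + (-3.1667)·(-3.1667) + (-0.1667)·(-0.1667) + (-2.1667)·(-2.1667) + (3.8333)·(3.8333) + (2.8333)·(2.8333)) / 5 = 38.8333/5 = 7.7667
  S[A,B] = ((-1.1667)·(1.3333) + (-3.1667)·(-2.6667) + (-0.1667)·(0.3333) + (-2.1667)·(0.3333) + (3.8333)·(0.3333) + (2.8333)·(0.3333)) / 5 = 8.3333/5 = 1.6667
  S[B,B] = ((1.3333)·(1.3333) + (-2.6667)·(-2.6667) + (0.3333)·(0.3333) + (0.3333)·(0.3333) + (0.3333)·(0.3333) + (0.3333)·(0.3333)) / 5 = 9.3333/5 = 1.8667
  S = [[7.7667, 1.6667],
 [1.6667, 1.8667]].

Step 3 — invert S. det(S) = 7.7667·1.8667 - (1.6667)² = 11.72.
  S^{-1} = (1/det) · [[d, -b], [-b, a]] = [[0.1593, -0.1422],
 [-0.1422, 0.6627]].

Step 4 — quadratic form (x̄ - mu_0)^T · S^{-1} · (x̄ - mu_0):
  S^{-1} · (x̄ - mu_0) = (-0.8305, 2.1701),
  (x̄ - mu_0)^T · [...] = (-2.8333)·(-0.8305) + (2.6667)·(2.1701) = 8.1399.

Step 5 — scale by n: T² = 6 · 8.1399 = 48.8396.

T² ≈ 48.8396


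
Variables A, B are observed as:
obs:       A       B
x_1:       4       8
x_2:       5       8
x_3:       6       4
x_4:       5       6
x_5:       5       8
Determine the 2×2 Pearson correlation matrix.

Step 1 — column means:
  mean(A) = (4 + 5 + 6 + 5 + 5) / 5 = 25/5 = 5
  mean(B) = (8 + 8 + 4 + 6 + 8) / 5 = 34/5 = 6.8

Step 2 — sample variances and covariances s[i,j] = (1/(n-1)) · Σ_k (x_{k,i} - mean_i) · (x_{k,j} - mean_j), with n-1 = 4:
  s[A,A] = ((-1)·(-1) + (0)·(0) + (1)·(1) + (0)·(0) + (0)·(0)) / 4 = 2/4 = 0.5
  s[A,B] = ((-1)·(1.2) + (0)·(1.2) + (1)·(-2.8) + (0)·(-0.8) + (0)·(1.2)) / 4 = -4/4 = -1
  s[B,B] = ((1.2)·(1.2) + (1.2)·(1.2) + (-2.8)·(-2.8) + (-0.8)·(-0.8) + (1.2)·(1.2)) / 4 = 12.8/4 = 3.2
  Sample standard deviations s_i = √(s[i,i]):
  s(A) = √(0.5) = 0.7071
  s(B) = √(3.2) = 1.7889

Step 3 — r_{ij} = s_{ij} / (s_i · s_j):
  r[A,A] = 1 (diagonal).
  r[A,B] = -1 / (0.7071 · 1.7889) = -1 / 1.2649 = -0.7906
  r[B,B] = 1 (diagonal).

R is symmetric with unit diagonal. Assembling:

R = [[1, -0.7906],
 [-0.7906, 1]]


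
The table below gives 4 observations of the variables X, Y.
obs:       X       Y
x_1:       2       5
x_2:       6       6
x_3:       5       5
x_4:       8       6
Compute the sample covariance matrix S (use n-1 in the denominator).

Step 1 — column means:
  mean(X) = (2 + 6 + 5 + 8) / 4 = 21/4 = 5.25
  mean(Y) = (5 + 6 + 5 + 6) / 4 = 22/4 = 5.5

Step 2 — sample covariance S[i,j] = (1/(n-1)) · Σ_k (x_{k,i} - mean_i) · (x_{k,j} - mean_j), with n-1 = 3.
  S[X,X] = ((-3.25)·(-3.25) + (0.75)·(0.75) + (-0.25)·(-0.25) + (2.75)·(2.75)) / 3 = 18.75/3 = 6.25
  S[X,Y] = ((-3.25)·(-0.5) + (0.75)·(0.5) + (-0.25)·(-0.5) + (2.75)·(0.5)) / 3 = 3.5/3 = 1.1667
  S[Y,Y] = ((-0.5)·(-0.5) + (0.5)·(0.5) + (-0.5)·(-0.5) + (0.5)·(0.5)) / 3 = 1/3 = 0.3333

S is symmetric (S[j,i] = S[i,j]). Assembling:

S = [[6.25, 1.1667],
 [1.1667, 0.3333]]


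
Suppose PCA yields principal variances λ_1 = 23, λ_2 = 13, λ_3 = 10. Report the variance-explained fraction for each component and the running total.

Step 1 — total variance = trace(Sigma) = Σ λ_i = 23 + 13 + 10 = 46.

Step 2 — fraction explained by component i = λ_i / Σ λ:
  PC1: 23/46 = 0.5
  PC2: 13/46 = 0.2826
  PC3: 10/46 = 0.2174

Step 3 — cumulative fraction after k components = (λ_1 + ... + λ_k) / Σ λ:
  k = 1: 23/46 = 0.5
  k = 2: (23 + 13)/46 = 36/46 = 0.7826
  k = 3: (23 + 13 + 10)/46 = 46/46 = 1

Summary (fraction, with percent):

explained: PC1 0.5 (50%), PC2 0.2826 (28.26%), PC3 0.2174 (21.74%);  cumulative: 0.5, 0.7826, 1


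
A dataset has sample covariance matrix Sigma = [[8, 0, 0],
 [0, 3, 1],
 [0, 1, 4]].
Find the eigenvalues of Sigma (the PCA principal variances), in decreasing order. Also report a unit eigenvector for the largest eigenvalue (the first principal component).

Step 1 — characteristic polynomial p(λ) = det(λI - Sigma) = λ³ - tr·λ² + c_1·λ - det, where tr = trace, c_1 = sum of the principal 2×2 minors, det = det(Sigma):
  tr = 8 + 3 + 4 = 15,
  c_1 = (8·3 - (0)²) + (8·4 - (0)²) + (3·4 - (1)²) = 24 + 32 + 11 = 67,
  det = 8·(3·4 - (1)²) - (0)·((0)·4 - (1)·(0)) + (0)·((0)·(1) - 3·(0)) = 8·(11) - (0)·(0) + (0)·(0) = 88.
  So p(λ) = λ³ - 15λ² + 67λ - 88.
Step 2 — look for an integer root (rational root theorem: any rational root is an integer divisor of 88). Testing λ = 8:
  p(8) = 512 - 960 + 536 - 88 = 0  ✓
  Dividing out (λ - 8): p(λ) = (λ - 8)(λ² - 7λ + 11).
Step 3 — remaining eigenvalues from the quadratic λ² - 7λ + 11 = 0:
  Δ = 7² - 4·11 = 49 - 44 = 5,  λ = (7 ± √5)/2 = (7 ± 2.2361)/2 ≈ 4.618 or 2.382.
  Sorted: λ_1 = 8,  λ_2 = 4.618,  λ_3 = 2.382  (check: sum = 15 = tr ✓).

Step 4 — unit eigenvector for λ_1 = 8: v spans the null space of (Sigma - λ_1 I), whose rows are
  r_1 = (0, 0, 0),  r_2 = (0, -5, 1),  r_3 = (0, 1, -4).
  v is orthogonal to every row, so take v ∝ r_2 × r_3 = ((-5)·(-4) - (1)·(1), (1)·(0) - (0)·(-4), (0)·(1) - (-5)·(0)) = (19, 0, 0).
  Rescale (divide by 19): u = (1, 0, 0).
  ||u|| = √((1)² + (0)² + (0)²) = √(1) = 1,  v_1 = u/||u|| ≈ (1, 0, 0) (||v_1|| = 1).

λ_1 = 8,  λ_2 = 4.618,  λ_3 = 2.382;  v_1 ≈ (1, 0, 0)


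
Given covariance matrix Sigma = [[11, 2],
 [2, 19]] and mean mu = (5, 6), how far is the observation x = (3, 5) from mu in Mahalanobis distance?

Step 1 — centre the observation: (x - mu) = (-2, -1).

Step 2 — invert Sigma. det(Sigma) = 11·19 - (2)² = 205.
  Sigma^{-1} = (1/det) · [[d, -b], [-b, a]] = [[0.0927, -0.0098],
 [-0.0098, 0.0537]].

Step 3 — form the quadratic (x - mu)^T · Sigma^{-1} · (x - mu):
  Sigma^{-1} · (x - mu) = (-0.1756, -0.0341).
  (x - mu)^T · [Sigma^{-1} · (x - mu)] = (-2)·(-0.1756) + (-1)·(-0.0341) = 0.3854.

Step 4 — take square root: d = √(0.3854) ≈ 0.6208.

d(x, mu) = √(0.3854) ≈ 0.6208


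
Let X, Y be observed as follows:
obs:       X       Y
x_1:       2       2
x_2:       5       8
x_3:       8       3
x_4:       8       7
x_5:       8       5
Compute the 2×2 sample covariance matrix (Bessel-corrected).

Step 1 — column means:
  mean(X) = (2 + 5 + 8 + 8 + 8) / 5 = 31/5 = 6.2
  mean(Y) = (2 + 8 + 3 + 7 + 5) / 5 = 25/5 = 5

Step 2 — sample covariance S[i,j] = (1/(n-1)) · Σ_k (x_{k,i} - mean_i) · (x_{k,j} - mean_j), with n-1 = 4.
  S[X,X] = ((-4.2)·(-4.2) + (-1.2)·(-1.2) + (1.8)·(1.8) + (1.8)·(1.8) + (1.8)·(1.8)) / 4 = 28.8/4 = 7.2
  S[X,Y] = ((-4.2)·(-3) + (-1.2)·(3) + (1.8)·(-2) + (1.8)·(2) + (1.8)·(0)) / 4 = 9/4 = 2.25
  S[Y,Y] = ((-3)·(-3) + (3)·(3) + (-2)·(-2) + (2)·(2) + (0)·(0)) / 4 = 26/4 = 6.5

S is symmetric (S[j,i] = S[i,j]). Assembling:

S = [[7.2, 2.25],
 [2.25, 6.5]]


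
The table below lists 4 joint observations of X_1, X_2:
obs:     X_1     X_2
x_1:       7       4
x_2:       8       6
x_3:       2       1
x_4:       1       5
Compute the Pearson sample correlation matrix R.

Step 1 — column means:
  mean(X_1) = (7 + 8 + 2 + 1) / 4 = 18/4 = 4.5
  mean(X_2) = (4 + 6 + 1 + 5) / 4 = 16/4 = 4

Step 2 — sample variances and covariances s[i,j] = (1/(n-1)) · Σ_k (x_{k,i} - mean_i) · (x_{k,j} - mean_j), with n-1 = 3:
  s[X_1,X_1] = ((2.5)·(2.5) + (3.5)·(3.5) + (-2.5)·(-2.5) + (-3.5)·(-3.5)) / 3 = 37/3 = 12.3333
  s[X_1,X_2] = ((2.5)·(0) + (3.5)·(2) + (-2.5)·(-3) + (-3.5)·(1)) / 3 = 11/3 = 3.6667
  s[X_2,X_2] = ((0)·(0) + (2)·(2) + (-3)·(-3) + (1)·(1)) / 3 = 14/3 = 4.6667
  Sample standard deviations s_i = √(s[i,i]):
  s(X_1) = √(12.3333) = 3.5119
  s(X_2) = √(4.6667) = 2.1602

Step 3 — r_{ij} = s_{ij} / (s_i · s_j):
  r[X_1,X_1] = 1 (diagonal).
  r[X_1,X_2] = 3.6667 / (3.5119 · 2.1602) = 3.6667 / 7.5865 = 0.4833
  r[X_2,X_2] = 1 (diagonal).

R is symmetric with unit diagonal. Assembling:

R = [[1, 0.4833],
 [0.4833, 1]]


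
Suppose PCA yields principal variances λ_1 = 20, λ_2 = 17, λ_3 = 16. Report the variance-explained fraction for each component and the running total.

Step 1 — total variance = trace(Sigma) = Σ λ_i = 20 + 17 + 16 = 53.

Step 2 — fraction explained by component i = λ_i / Σ λ:
  PC1: 20/53 = 0.3774
  PC2: 17/53 = 0.3208
  PC3: 16/53 = 0.3019

Step 3 — cumulative fraction after k components = (λ_1 + ... + λ_k) / Σ λ:
  k = 1: 20/53 = 0.3774
  k = 2: (20 + 17)/53 = 37/53 = 0.6981
  k = 3: (20 + 17 + 16)/53 = 53/53 = 1

Summary (fraction, with percent):

explained: PC1 0.3774 (37.74%), PC2 0.3208 (32.08%), PC3 0.3019 (30.19%);  cumulative: 0.3774, 0.6981, 1


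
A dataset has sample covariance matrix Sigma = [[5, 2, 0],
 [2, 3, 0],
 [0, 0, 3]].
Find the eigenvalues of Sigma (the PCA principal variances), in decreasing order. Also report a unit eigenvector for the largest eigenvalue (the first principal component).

Step 1 — characteristic polynomial p(λ) = det(λI - Sigma) = λ³ - tr·λ² + c_1·λ - det, where tr = trace, c_1 = sum of the principal 2×2 minors, det = det(Sigma):
  tr = 5 + 3 + 3 = 11,
  c_1 = (5·3 - (2)²) + (5·3 - (0)²) + (3·3 - (0)²) = 11 + 15 + 9 = 35,
  det = 5·(3·3 - (0)²) - (2)·((2)·3 - (0)·(0)) + (0)·((2)·(0) - 3·(0)) = 5·(9) - (2)·(6) + (0)·(0) = 33.
  So p(λ) = λ³ - 11λ² + 35λ - 33.
Step 2 — look for an integer root (rational root theorem: any rational root is an integer divisor of 33). Testing λ = 3:
  p(3) = 27 - 99 + 105 - 33 = 0  ✓
  Dividing out (λ - 3): p(λ) = (λ - 3)(λ² - 8λ + 11).
Step 3 — remaining eigenvalues from the quadratic λ² - 8λ + 11 = 0:
  Δ = 8² - 4·11 = 64 - 44 = 20,  λ = (8 ± √20)/2 = (8 ± 4.4721)/2 ≈ 6.2361 or 1.7639.
  Sorted: λ_1 = 6.2361,  λ_2 = 3,  λ_3 = 1.7639  (check: sum = 11 = tr ✓).

Step 4 — unit eigenvector for λ_1 ≈ 6.2361: v spans the null space of (Sigma - λ_1 I), whose rows are
  r_1 = (-1.2361, 2, 0),  r_2 = (2, -3.2361, 0),  r_3 = (0, 0, -3.2361).
  v is orthogonal to every row, so take v ∝ r_1 × r_3 = ((2)·(-3.2361) - (0)·(0), (0)·(0) - (-1.2361)·(-3.2361), (-1.2361)·(0) - (2)·(0)) ≈ (-6.4721, -4, 0).
  Rescale (multiply by -1 so the first nonzero entry is positive): u = (6.4721, 4, 0).
  ||u|| = √((6.4721)² + (4)² + (0)²) = √(57.8885) ≈ 7.6085,  v_1 = u/||u|| ≈ (0.8507, 0.5257, 0) (||v_1|| = 1).

λ_1 = 6.2361,  λ_2 = 3,  λ_3 = 1.7639;  v_1 ≈ (0.8507, 0.5257, 0)


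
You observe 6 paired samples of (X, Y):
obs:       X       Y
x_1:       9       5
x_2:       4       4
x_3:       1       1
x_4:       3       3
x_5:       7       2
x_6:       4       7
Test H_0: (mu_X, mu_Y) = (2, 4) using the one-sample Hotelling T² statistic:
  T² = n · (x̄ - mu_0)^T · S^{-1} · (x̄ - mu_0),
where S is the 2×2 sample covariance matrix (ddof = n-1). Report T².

Step 1 — sample mean vector:
  mean(X) = (9 + 4 + 1 + 3 + 7 + 4) / 6 = 28/6 = 4.6667
  mean(Y) = (5 + 4 + 1 + 3 + 2 + 7) / 6 = 22/6 = 3.6667
  x̄ = (4.6667, 3.6667),  deviation x̄ - mu_0 = (4.6667, 3.6667) - (2, 4) = (2.6667, -0.3333).

Step 2 — sample covariance matrix, S[i,j] = (1/(n-1)) · Σ_k (x_{k,i} - mean_i) · (x_{k,j} - mean_j), divisor n-1 = 5:
  S[X,X] = ((4.3333)·(4.3333) + (-0.6667)·(-0.6667) + (-3.6667)·(-3.6667) + (-1.6667)·(-1.6667) + (2.3333)·(2.3333) + (-0.6667)·(-0.6667)) / 5 = 41.3333/5 = 8.2667
  S[X,Y] = ((4.3333)·(1.3333) + (-0.6667)·(0.3333) + (-3.6667)·(-2.6667) + (-1.6667)·(-0.6667) + (2.3333)·(-1.6667) + (-0.6667)·(3.3333)) / 5 = 10.3333/5 = 2.0667
  S[Y,Y] = ((1.3333)·(1.3333) + (0.3333)·(0.3333) + (-2.6667)·(-2.6667) + (-0.6667)·(-0.6667) + (-1.6667)·(-1.6667) + (3.3333)·(3.3333)) / 5 = 23.3333/5 = 4.6667
  S = [[8.2667, 2.0667],
 [2.0667, 4.6667]].

Step 3 — invert S. det(S) = 8.2667·4.6667 - (2.0667)² = 34.3067.
  S^{-1} = (1/det) · [[d, -b], [-b, a]] = [[0.136, -0.0602],
 [-0.0602, 0.241]].

Step 4 — quadratic form (x̄ - mu_0)^T · S^{-1} · (x̄ - mu_0):
  S^{-1} · (x̄ - mu_0) = (0.3828, -0.241),
  (x̄ - mu_0)^T · [...] = (2.6667)·(0.3828) + (-0.3333)·(-0.241) = 1.1012.

Step 5 — scale by n: T² = 6 · 1.1012 = 6.6071.

T² ≈ 6.6071


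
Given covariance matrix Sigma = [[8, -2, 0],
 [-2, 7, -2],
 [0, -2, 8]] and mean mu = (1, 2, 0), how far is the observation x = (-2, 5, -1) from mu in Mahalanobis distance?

Step 1 — centre the observation: (x - mu) = (-3, 3, -1).

Step 2 — invert Sigma (cofactor / det for 3×3, or solve directly):
  Sigma^{-1} = [[0.1354, 0.0417, 0.0104],
 [0.0417, 0.1667, 0.0417],
 [0.0104, 0.0417, 0.1354]].

Step 3 — form the quadratic (x - mu)^T · Sigma^{-1} · (x - mu):
  Sigma^{-1} · (x - mu) = (-0.2917, 0.3333, -0.0417).
  (x - mu)^T · [Sigma^{-1} · (x - mu)] = (-3)·(-0.2917) + (3)·(0.3333) + (-1)·(-0.0417) = 1.9167.

Step 4 — take square root: d = √(1.9167) ≈ 1.3844.

d(x, mu) = √(1.9167) ≈ 1.3844


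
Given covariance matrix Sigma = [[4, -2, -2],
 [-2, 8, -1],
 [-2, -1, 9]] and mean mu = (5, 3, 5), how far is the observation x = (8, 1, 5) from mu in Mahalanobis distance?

Step 1 — centre the observation: (x - mu) = (3, -2, 0).

Step 2 — invert Sigma (cofactor / det for 3×3, or solve directly):
  Sigma^{-1} = [[0.3413, 0.0962, 0.0865],
 [0.0962, 0.1538, 0.0385],
 [0.0865, 0.0385, 0.1346]].

Step 3 — form the quadratic (x - mu)^T · Sigma^{-1} · (x - mu):
  Sigma^{-1} · (x - mu) = (0.8317, -0.0192, 0.1827).
  (x - mu)^T · [Sigma^{-1} · (x - mu)] = (3)·(0.8317) + (-2)·(-0.0192) + (0)·(0.1827) = 2.5337.

Step 4 — take square root: d = √(2.5337) ≈ 1.5917.

d(x, mu) = √(2.5337) ≈ 1.5917


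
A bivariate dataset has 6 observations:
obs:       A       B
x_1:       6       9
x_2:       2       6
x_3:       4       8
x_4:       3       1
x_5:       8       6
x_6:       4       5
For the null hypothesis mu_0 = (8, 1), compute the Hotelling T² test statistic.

Step 1 — sample mean vector:
  mean(A) = (6 + 2 + 4 + 3 + 8 + 4) / 6 = 27/6 = 4.5
  mean(B) = (9 + 6 + 8 + 1 + 6 + 5) / 6 = 35/6 = 5.8333
  x̄ = (4.5, 5.8333),  deviation x̄ - mu_0 = (4.5, 5.8333) - (8, 1) = (-3.5, 4.8333).

Step 2 — sample covariance matrix, S[i,j] = (1/(n-1)) · Σ_k (x_{k,i} - mean_i) · (x_{k,j} - mean_j), divisor n-1 = 5:
  S[A,A] = ((1.5)·(1.5) + (-2.5)·(-2.5) + (-0.5)·(-0.5) + (-1.5)·(-1.5) + (3.5)·(3.5) + (-0.5)·(-0.5)) / 5 = 23.5/5 = 4.7
  S[A,B] = ((1.5)·(3.1667) + (-2.5)·(0.1667) + (-0.5)·(2.1667) + (-1.5)·(-4.8333) + (3.5)·(0.1667) + (-0.5)·(-0.8333)) / 5 = 11.5/5 = 2.3
  S[B,B] = ((3.1667)·(3.1667) + (0.1667)·(0.1667) + (2.1667)·(2.1667) + (-4.8333)·(-4.8333) + (0.1667)·(0.1667) + (-0.8333)·(-0.8333)) / 5 = 38.8333/5 = 7.7667
  S = [[4.7, 2.3],
 [2.3, 7.7667]].

Step 3 — invert S. det(S) = 4.7·7.7667 - (2.3)² = 31.2133.
  S^{-1} = (1/det) · [[d, -b], [-b, a]] = [[0.2488, -0.0737],
 [-0.0737, 0.1506]].

Step 4 — quadratic form (x̄ - mu_0)^T · S^{-1} · (x̄ - mu_0):
  S^{-1} · (x̄ - mu_0) = (-1.227, 0.9857),
  (x̄ - mu_0)^T · [...] = (-3.5)·(-1.227) + (4.8333)·(0.9857) = 9.0588.

Step 5 — scale by n: T² = 6 · 9.0588 = 54.3528.

T² ≈ 54.3528


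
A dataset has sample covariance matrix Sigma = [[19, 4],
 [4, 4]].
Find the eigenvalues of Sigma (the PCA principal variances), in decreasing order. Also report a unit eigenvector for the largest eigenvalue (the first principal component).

Step 1 — characteristic polynomial of 2×2 Sigma:
  det(Sigma - λI) = λ² - trace · λ + det = 0.
  trace = 19 + 4 = 23, det = 19·4 - (4)² = 60.
Step 2 — discriminant:
  Δ = trace² - 4·det = 529 - 240 = 289.
Step 3 — eigenvalues:
  λ = (trace ± √Δ)/2 = (23 ± 17)/2,
  λ_1 = 20,  λ_2 = 3.

Step 4 — unit eigenvector for λ_1: solve (Sigma - λ_1 I)v = 0. First row:
  (19 - 20)·v_x + (4)·v_y = 0, i.e. (-1)·v_x + (4)·v_y = 0,
  so v ∝ (b, λ_1 - a) = (4, 1) = u.
  ||u|| = √((4)² + (1)²) = √(17) ≈ 4.1231,
  v_1 = u/||u|| ≈ (0.9701, 0.2425) (||v_1|| = 1).

λ_1 = 20,  λ_2 = 3;  v_1 ≈ (0.9701, 0.2425)


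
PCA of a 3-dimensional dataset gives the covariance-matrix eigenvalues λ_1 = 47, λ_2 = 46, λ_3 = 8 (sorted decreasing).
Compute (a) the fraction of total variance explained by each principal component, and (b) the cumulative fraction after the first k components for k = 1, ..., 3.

Step 1 — total variance = trace(Sigma) = Σ λ_i = 47 + 46 + 8 = 101.

Step 2 — fraction explained by component i = λ_i / Σ λ:
  PC1: 47/101 = 0.4653
  PC2: 46/101 = 0.4554
  PC3: 8/101 = 0.0792

Step 3 — cumulative fraction after k components = (λ_1 + ... + λ_k) / Σ λ:
  k = 1: 47/101 = 0.4653
  k = 2: (47 + 46)/101 = 93/101 = 0.9208
  k = 3: (47 + 46 + 8)/101 = 101/101 = 1

Summary (fraction, with percent):

explained: PC1 0.4653 (46.53%), PC2 0.4554 (45.54%), PC3 0.0792 (7.92%);  cumulative: 0.4653, 0.9208, 1


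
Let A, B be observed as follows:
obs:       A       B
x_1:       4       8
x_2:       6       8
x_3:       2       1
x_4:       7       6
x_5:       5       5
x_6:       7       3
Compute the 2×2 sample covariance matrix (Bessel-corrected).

Step 1 — column means:
  mean(A) = (4 + 6 + 2 + 7 + 5 + 7) / 6 = 31/6 = 5.1667
  mean(B) = (8 + 8 + 1 + 6 + 5 + 3) / 6 = 31/6 = 5.1667

Step 2 — sample covariance S[i,j] = (1/(n-1)) · Σ_k (x_{k,i} - mean_i) · (x_{k,j} - mean_j), with n-1 = 5.
  S[A,A] = ((-1.1667)·(-1.1667) + (0.8333)·(0.8333) + (-3.1667)·(-3.1667) + (1.8333)·(1.8333) + (-0.1667)·(-0.1667) + (1.8333)·(1.8333)) / 5 = 18.8333/5 = 3.7667
  S[A,B] = ((-1.1667)·(2.8333) + (0.8333)·(2.8333) + (-3.1667)·(-4.1667) + (1.8333)·(0.8333) + (-0.1667)·(-0.1667) + (1.8333)·(-2.1667)) / 5 = 9.8333/5 = 1.9667
  S[B,B] = ((2.8333)·(2.8333) + (2.8333)·(2.8333) + (-4.1667)·(-4.1667) + (0.8333)·(0.8333) + (-0.1667)·(-0.1667) + (-2.1667)·(-2.1667)) / 5 = 38.8333/5 = 7.7667

S is symmetric (S[j,i] = S[i,j]). Assembling:

S = [[3.7667, 1.9667],
 [1.9667, 7.7667]]


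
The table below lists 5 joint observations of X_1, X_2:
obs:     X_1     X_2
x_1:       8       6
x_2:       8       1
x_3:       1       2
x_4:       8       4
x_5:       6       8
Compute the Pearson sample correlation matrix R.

Step 1 — column means:
  mean(X_1) = (8 + 8 + 1 + 8 + 6) / 5 = 31/5 = 6.2
  mean(X_2) = (6 + 1 + 2 + 4 + 8) / 5 = 21/5 = 4.2

Step 2 — sample variances and covariances s[i,j] = (1/(n-1)) · Σ_k (x_{k,i} - mean_i) · (x_{k,j} - mean_j), with n-1 = 4:
  s[X_1,X_1] = ((1.8)·(1.8) + (1.8)·(1.8) + (-5.2)·(-5.2) + (1.8)·(1.8) + (-0.2)·(-0.2)) / 4 = 36.8/4 = 9.2
  s[X_1,X_2] = ((1.8)·(1.8) + (1.8)·(-3.2) + (-5.2)·(-2.2) + (1.8)·(-0.2) + (-0.2)·(3.8)) / 4 = 7.8/4 = 1.95
  s[X_2,X_2] = ((1.8)·(1.8) + (-3.2)·(-3.2) + (-2.2)·(-2.2) + (-0.2)·(-0.2) + (3.8)·(3.8)) / 4 = 32.8/4 = 8.2
  Sample standard deviations s_i = √(s[i,i]):
  s(X_1) = √(9.2) = 3.0332
  s(X_2) = √(8.2) = 2.8636

Step 3 — r_{ij} = s_{ij} / (s_i · s_j):
  r[X_1,X_1] = 1 (diagonal).
  r[X_1,X_2] = 1.95 / (3.0332 · 2.8636) = 1.95 / 8.6856 = 0.2245
  r[X_2,X_2] = 1 (diagonal).

R is symmetric with unit diagonal. Assembling:

R = [[1, 0.2245],
 [0.2245, 1]]


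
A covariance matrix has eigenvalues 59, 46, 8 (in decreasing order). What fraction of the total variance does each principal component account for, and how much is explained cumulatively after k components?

Step 1 — total variance = trace(Sigma) = Σ λ_i = 59 + 46 + 8 = 113.

Step 2 — fraction explained by component i = λ_i / Σ λ:
  PC1: 59/113 = 0.5221
  PC2: 46/113 = 0.4071
  PC3: 8/113 = 0.0708

Step 3 — cumulative fraction after k components = (λ_1 + ... + λ_k) / Σ λ:
  k = 1: 59/113 = 0.5221
  k = 2: (59 + 46)/113 = 105/113 = 0.9292
  k = 3: (59 + 46 + 8)/113 = 113/113 = 1

Summary (fraction, with percent):

explained: PC1 0.5221 (52.21%), PC2 0.4071 (40.71%), PC3 0.0708 (7.08%);  cumulative: 0.5221, 0.9292, 1


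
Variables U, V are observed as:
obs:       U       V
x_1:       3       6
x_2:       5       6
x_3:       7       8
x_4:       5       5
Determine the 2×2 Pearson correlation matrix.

Step 1 — column means:
  mean(U) = (3 + 5 + 7 + 5) / 4 = 20/4 = 5
  mean(V) = (6 + 6 + 8 + 5) / 4 = 25/4 = 6.25

Step 2 — sample variances and covariances s[i,j] = (1/(n-1)) · Σ_k (x_{k,i} - mean_i) · (x_{k,j} - mean_j), with n-1 = 3:
  s[U,U] = ((-2)·(-2) + (0)·(0) + (2)·(2) + (0)·(0)) / 3 = 8/3 = 2.6667
  s[U,V] = ((-2)·(-0.25) + (0)·(-0.25) + (2)·(1.75) + (0)·(-1.25)) / 3 = 4/3 = 1.3333
  s[V,V] = ((-0.25)·(-0.25) + (-0.25)·(-0.25) + (1.75)·(1.75) + (-1.25)·(-1.25)) / 3 = 4.75/3 = 1.5833
  Sample standard deviations s_i = √(s[i,i]):
  s(U) = √(2.6667) = 1.633
  s(V) = √(1.5833) = 1.2583

Step 3 — r_{ij} = s_{ij} / (s_i · s_j):
  r[U,U] = 1 (diagonal).
  r[U,V] = 1.3333 / (1.633 · 1.2583) = 1.3333 / 2.0548 = 0.6489
  r[V,V] = 1 (diagonal).

R is symmetric with unit diagonal. Assembling:

R = [[1, 0.6489],
 [0.6489, 1]]


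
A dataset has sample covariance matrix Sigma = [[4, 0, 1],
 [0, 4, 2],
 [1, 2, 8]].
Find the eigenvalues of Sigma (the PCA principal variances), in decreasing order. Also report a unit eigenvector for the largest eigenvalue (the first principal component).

Step 1 — characteristic polynomial p(λ) = det(λI - Sigma) = λ³ - tr·λ² + c_1·λ - det, where tr = trace, c_1 = sum of the principal 2×2 minors, det = det(Sigma):
  tr = 4 + 4 + 8 = 16,
  c_1 = (4·4 - (0)²) + (4·8 - (1)²) + (4·8 - (2)²) = 16 + 31 + 28 = 75,
  det = 4·(4·8 - (2)²) - (0)·((0)·8 - (2)·(1)) + (1)·((0)·(2) - 4·(1)) = 4·(28) - (0)·(-2) + (1)·(-4) = 108.
  So p(λ) = λ³ - 16λ² + 75λ - 108.
Step 2 — look for an integer root (rational root theorem: any rational root is an integer divisor of 108). Testing λ = 3:
  p(3) = 27 - 144 + 225 - 108 = 0  ✓
  Dividing out (λ - 3): p(λ) = (λ - 3)(λ² - 13λ + 36).
Step 3 — remaining eigenvalues from the quadratic λ² - 13λ + 36 = 0:
  Δ = 13² - 4·36 = 169 - 144 = 25,  λ = (13 ± √25)/2 = (13 ± 5)/2 = 9 or 4.
  Sorted: λ_1 = 9,  λ_2 = 4,  λ_3 = 3  (check: sum = 16 = tr ✓).

Step 4 — unit eigenvector for λ_1 = 9: v spans the null space of (Sigma - λ_1 I), whose rows are
  r_1 = (-5, 0, 1),  r_2 = (0, -5, 2),  r_3 = (1, 2, -1).
  v is orthogonal to every row, so take v ∝ r_1 × r_2 = ((0)·(2) - (1)·(-5), (1)·(0) - (-5)·(2), (-5)·(-5) - (0)·(0)) = (5, 10, 25).
  Rescale (divide by 5): u = (1, 2, 5).
  ||u|| = √((1)² + (2)² + (5)²) = √(30) ≈ 5.4772,  v_1 = u/||u|| ≈ (0.1826, 0.3651, 0.9129) (||v_1|| = 1).

λ_1 = 9,  λ_2 = 4,  λ_3 = 3;  v_1 ≈ (0.1826, 0.3651, 0.9129)


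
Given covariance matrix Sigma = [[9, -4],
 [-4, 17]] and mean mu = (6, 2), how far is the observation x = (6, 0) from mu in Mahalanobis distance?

Step 1 — centre the observation: (x - mu) = (0, -2).

Step 2 — invert Sigma. det(Sigma) = 9·17 - (-4)² = 137.
  Sigma^{-1} = (1/det) · [[d, -b], [-b, a]] = [[0.1241, 0.0292],
 [0.0292, 0.0657]].

Step 3 — form the quadratic (x - mu)^T · Sigma^{-1} · (x - mu):
  Sigma^{-1} · (x - mu) = (-0.0584, -0.1314).
  (x - mu)^T · [Sigma^{-1} · (x - mu)] = (0)·(-0.0584) + (-2)·(-0.1314) = 0.2628.

Step 4 — take square root: d = √(0.2628) ≈ 0.5126.

d(x, mu) = √(0.2628) ≈ 0.5126


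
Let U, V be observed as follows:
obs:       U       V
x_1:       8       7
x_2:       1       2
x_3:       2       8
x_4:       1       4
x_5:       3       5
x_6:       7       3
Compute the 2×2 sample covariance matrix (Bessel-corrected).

Step 1 — column means:
  mean(U) = (8 + 1 + 2 + 1 + 3 + 7) / 6 = 22/6 = 3.6667
  mean(V) = (7 + 2 + 8 + 4 + 5 + 3) / 6 = 29/6 = 4.8333

Step 2 — sample covariance S[i,j] = (1/(n-1)) · Σ_k (x_{k,i} - mean_i) · (x_{k,j} - mean_j), with n-1 = 5.
  S[U,U] = ((4.3333)·(4.3333) + (-2.6667)·(-2.6667) + (-1.6667)·(-1.6667) + (-2.6667)·(-2.6667) + (-0.6667)·(-0.6667) + (3.3333)·(3.3333)) / 5 = 47.3333/5 = 9.4667
  S[U,V] = ((4.3333)·(2.1667) + (-2.6667)·(-2.8333) + (-1.6667)·(3.1667) + (-2.6667)·(-0.8333) + (-0.6667)·(0.1667) + (3.3333)·(-1.8333)) / 5 = 7.6667/5 = 1.5333
  S[V,V] = ((2.1667)·(2.1667) + (-2.8333)·(-2.8333) + (3.1667)·(3.1667) + (-0.8333)·(-0.8333) + (0.1667)·(0.1667) + (-1.8333)·(-1.8333)) / 5 = 26.8333/5 = 5.3667

S is symmetric (S[j,i] = S[i,j]). Assembling:

S = [[9.4667, 1.5333],
 [1.5333, 5.3667]]


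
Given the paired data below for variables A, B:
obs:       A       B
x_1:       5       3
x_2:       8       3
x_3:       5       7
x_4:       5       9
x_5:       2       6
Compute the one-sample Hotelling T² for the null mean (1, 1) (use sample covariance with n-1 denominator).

Step 1 — sample mean vector:
  mean(A) = (5 + 8 + 5 + 5 + 2) / 5 = 25/5 = 5
  mean(B) = (3 + 3 + 7 + 9 + 6) / 5 = 28/5 = 5.6
  x̄ = (5, 5.6),  deviation x̄ - mu_0 = (5, 5.6) - (1, 1) = (4, 4.6).

Step 2 — sample covariance matrix, S[i,j] = (1/(n-1)) · Σ_k (x_{k,i} - mean_i) · (x_{k,j} - mean_j), divisor n-1 = 4:
  S[A,A] = ((0)·(0) + (3)·(3) + (0)·(0) + (0)·(0) + (-3)·(-3)) / 4 = 18/4 = 4.5
  S[A,B] = ((0)·(-2.6) + (3)·(-2.6) + (0)·(1.4) + (0)·(3.4) + (-3)·(0.4)) / 4 = -9/4 = -2.25
  S[B,B] = ((-2.6)·(-2.6) + (-2.6)·(-2.6) + (1.4)·(1.4) + (3.4)·(3.4) + (0.4)·(0.4)) / 4 = 27.2/4 = 6.8
  S = [[4.5, -2.25],
 [-2.25, 6.8]].

Step 3 — invert S. det(S) = 4.5·6.8 - (-2.25)² = 25.5375.
  S^{-1} = (1/det) · [[d, -b], [-b, a]] = [[0.2663, 0.0881],
 [0.0881, 0.1762]].

Step 4 — quadratic form (x̄ - mu_0)^T · S^{-1} · (x̄ - mu_0):
  S^{-1} · (x̄ - mu_0) = (1.4704, 1.163),
  (x̄ - mu_0)^T · [...] = (4)·(1.4704) + (4.6)·(1.163) = 11.2313.

Step 5 — scale by n: T² = 5 · 11.2313 = 56.1566.

T² ≈ 56.1566


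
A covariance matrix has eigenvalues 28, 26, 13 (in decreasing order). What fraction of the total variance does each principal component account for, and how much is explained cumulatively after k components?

Step 1 — total variance = trace(Sigma) = Σ λ_i = 28 + 26 + 13 = 67.

Step 2 — fraction explained by component i = λ_i / Σ λ:
  PC1: 28/67 = 0.4179
  PC2: 26/67 = 0.3881
  PC3: 13/67 = 0.194

Step 3 — cumulative fraction after k components = (λ_1 + ... + λ_k) / Σ λ:
  k = 1: 28/67 = 0.4179
  k = 2: (28 + 26)/67 = 54/67 = 0.806
  k = 3: (28 + 26 + 13)/67 = 67/67 = 1

Summary (fraction, with percent):

explained: PC1 0.4179 (41.79%), PC2 0.3881 (38.81%), PC3 0.194 (19.4%);  cumulative: 0.4179, 0.806, 1


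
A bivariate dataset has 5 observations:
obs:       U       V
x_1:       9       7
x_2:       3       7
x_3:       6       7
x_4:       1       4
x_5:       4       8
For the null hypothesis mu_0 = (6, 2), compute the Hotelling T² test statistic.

Step 1 — sample mean vector:
  mean(U) = (9 + 3 + 6 + 1 + 4) / 5 = 23/5 = 4.6
  mean(V) = (7 + 7 + 7 + 4 + 8) / 5 = 33/5 = 6.6
  x̄ = (4.6, 6.6),  deviation x̄ - mu_0 = (4.6, 6.6) - (6, 2) = (-1.4, 4.6).

Step 2 — sample covariance matrix, S[i,j] = (1/(n-1)) · Σ_k (x_{k,i} - mean_i) · (x_{k,j} - mean_j), divisor n-1 = 4:
  S[U,U] = ((4.4)·(4.4) + (-1.6)·(-1.6) + (1.4)·(1.4) + (-3.6)·(-3.6) + (-0.6)·(-0.6)) / 4 = 37.2/4 = 9.3
  S[U,V] = ((4.4)·(0.4) + (-1.6)·(0.4) + (1.4)·(0.4) + (-3.6)·(-2.6) + (-0.6)·(1.4)) / 4 = 10.2/4 = 2.55
  S[V,V] = ((0.4)·(0.4) + (0.4)·(0.4) + (0.4)·(0.4) + (-2.6)·(-2.6) + (1.4)·(1.4)) / 4 = 9.2/4 = 2.3
  S = [[9.3, 2.55],
 [2.55, 2.3]].

Step 3 — invert S. det(S) = 9.3·2.3 - (2.55)² = 14.8875.
  S^{-1} = (1/det) · [[d, -b], [-b, a]] = [[0.1545, -0.1713],
 [-0.1713, 0.6247]].

Step 4 — quadratic form (x̄ - mu_0)^T · S^{-1} · (x̄ - mu_0):
  S^{-1} · (x̄ - mu_0) = (-1.0042, 3.1134),
  (x̄ - mu_0)^T · [...] = (-1.4)·(-1.0042) + (4.6)·(3.1134) = 15.7273.

Step 5 — scale by n: T² = 5 · 15.7273 = 78.6364.

T² ≈ 78.6364
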